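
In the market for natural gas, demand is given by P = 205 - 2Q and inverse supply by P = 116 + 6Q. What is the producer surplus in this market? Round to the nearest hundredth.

371.30

Setting demand equal to supply, 89 = 8Q, so Q* = 11.125 and P* = 182.75.
Producer surplus is the triangle above supply below P*: (1/2)(11.125)(182.75 - 116) = (1/2)(11.125)(66.75) = 371.2969.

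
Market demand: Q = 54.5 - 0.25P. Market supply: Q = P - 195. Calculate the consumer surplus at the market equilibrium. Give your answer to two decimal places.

42.32

Rewriting demand in inverse form: P = 218 - 4Q.
Rewriting supply in inverse form: P = 195 + Q.
Setting demand equal to supply, 23 = 5Q, so Q* = 4.6 and P* = 199.6.
CS is the area between the demand curve and P* from 0 to Q*: (1/2)(4.6)(18.4) = 42.32.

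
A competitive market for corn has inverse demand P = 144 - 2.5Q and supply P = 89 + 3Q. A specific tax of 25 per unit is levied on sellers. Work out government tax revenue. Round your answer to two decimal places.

Without the tax, 144 - 2.5Q = 89 + 3Q so Q* = 10 and P* = 119.
With the tax, sellers need 25 more per unit: 144 - 2.5Q = 89 + 3Q + 25, so Q_t = 5.4545. Buyers pay P_b = 130.3636; sellers receive P_s = P_b - 25 = 105.3636.
Revenue is the tax times quantity traded: 25 x 5.4545 = 136.3636.

136.36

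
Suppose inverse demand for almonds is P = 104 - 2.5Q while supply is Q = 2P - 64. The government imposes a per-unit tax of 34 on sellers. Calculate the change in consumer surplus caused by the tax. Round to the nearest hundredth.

Rewriting supply in inverse form: P = 32 + 0.5Q.
Without the tax, 104 - 2.5Q = 32 + 0.5Q so Q* = 24 and P* = 44.
With the tax, sellers need 34 more per unit: 104 - 2.5Q = 32 + 0.5Q + 34, so Q_t = 12.6667. Buyers pay P_b = 72.3333; sellers receive P_s = P_b - 34 = 38.3333.
Consumers lose the trapezoid between P* and P_b out to Q_t plus the triangle from Q_t to Q*: change in CS = 200.5556 - 720 = -519.4444.

-519.44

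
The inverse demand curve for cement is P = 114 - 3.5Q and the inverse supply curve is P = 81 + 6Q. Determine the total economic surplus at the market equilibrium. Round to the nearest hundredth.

57.32

Set 114 - 3.5Q = 81 + 6Q, which gives 33 = 9.5Q, so Q* = 3.4737 and P* = 114 - 3.5(3.4737) = 101.8421.
CS = (1/2)(3.4737)(12.1579) = 21.1163 and PS = (1/2)(3.4737)(20.8421) = 36.1994, so total surplus = 57.3158.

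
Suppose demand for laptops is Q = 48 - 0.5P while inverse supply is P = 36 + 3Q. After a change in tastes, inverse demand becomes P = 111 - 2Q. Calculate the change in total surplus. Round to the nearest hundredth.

202.50

Rewriting demand in inverse form: P = 96 - 2Q.
Initial equilibrium: Q_0 = 12, P_0 = 72; CS_0 = (1/2)(12)(24) = 144, PS_0 = (1/2)(12)(36) = 216.
New equilibrium: 111 - 2Q = 36 + 3Q gives Q_1 = 15, P_1 = 81; CS_1 = 225, PS_1 = 337.5.
Change in total surplus = (225 + 337.5) - (144 + 216) = 202.5.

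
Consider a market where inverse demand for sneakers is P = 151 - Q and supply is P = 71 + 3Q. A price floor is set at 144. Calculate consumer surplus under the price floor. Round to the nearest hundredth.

24.50

Without the control, 151 - Q = 71 + 3Q so Q* = 20 and P* = 131.
At P = 144, buyers demand (151 - 144)/1 = 7 while sellers would supply more, so the quantity traded is 7 at price 144.
CS is the triangle under demand above 144: (1/2)(7)(151 - 144) = 24.5.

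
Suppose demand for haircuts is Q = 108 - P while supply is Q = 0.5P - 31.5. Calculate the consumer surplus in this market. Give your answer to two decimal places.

Rewriting demand in inverse form: P = 108 - Q.
Rewriting supply in inverse form: P = 63 + 2Q.
Setting demand equal to supply, 45 = 3Q, so Q* = 15 and P* = 93.
Consumer surplus is the triangle under demand above P*: (1/2)(15)(108 - 93) = (1/2)(15)(15) = 112.5.

112.50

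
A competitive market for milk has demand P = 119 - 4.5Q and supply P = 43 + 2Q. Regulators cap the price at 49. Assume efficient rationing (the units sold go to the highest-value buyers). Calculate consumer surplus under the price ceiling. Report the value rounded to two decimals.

189.75

Free-market equilibrium: 119 - 4.5Q = 43 + 2Q gives Q* = 11.6923, P* = 66.3846.
At P = 49, sellers supply (49 - 43)/2 = 3 while buyers want more, so the quantity traded is 3 at price 49.
The demand price at Q = 3 is 105.5. CS is the trapezoid between demand and 49 over [0, 3]: (1/2)[(119 - 49) + (105.5 - 49)](3) = 189.75.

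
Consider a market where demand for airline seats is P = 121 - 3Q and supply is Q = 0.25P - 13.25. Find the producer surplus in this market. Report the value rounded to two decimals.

Rewriting supply in inverse form: P = 53 + 4Q.
Set 121 - 3Q = 53 + 4Q, which gives 68 = 7Q, so Q* = 9.7143 and P* = 121 - 3(9.7143) = 91.8571.
Producer surplus is the triangle above supply below P*: (1/2)(9.7143)(91.8571 - 53) = (1/2)(9.7143)(38.8571) = 188.7347.

188.73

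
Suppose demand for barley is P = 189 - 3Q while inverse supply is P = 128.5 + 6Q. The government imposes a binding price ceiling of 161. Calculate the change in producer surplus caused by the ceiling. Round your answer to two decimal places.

Without the control, 189 - 3Q = 128.5 + 6Q so Q* = 6.7222 and P* = 168.8333.
At P = 161, sellers supply (161 - 128.5)/6 = 5.4167 while buyers want more, so the quantity traded is 5.4167 at price 161.
PS goes from (1/2)(6.7222)(40.3333) = 135.5648 to 88.0208 (computed as (161 - 128.5)(5.4167) - (1/2)(6)(5.4167)^2), a change of -47.544.

-47.54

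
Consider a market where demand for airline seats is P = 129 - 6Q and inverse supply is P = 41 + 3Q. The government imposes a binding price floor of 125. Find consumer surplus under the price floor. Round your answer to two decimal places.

1.33

Without the control, 129 - 6Q = 41 + 3Q so Q* = 9.7778 and P* = 70.3333.
At the floor price 125, quantity demanded is (129 - 125)/6 = 0.6667; demand is the short side, so Q = 0.6667 trades at P = 125.
CS is the triangle under demand above 125: (1/2)(0.6667)(129 - 125) = 1.3333.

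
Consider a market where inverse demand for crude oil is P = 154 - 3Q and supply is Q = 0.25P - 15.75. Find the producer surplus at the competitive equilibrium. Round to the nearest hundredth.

338.00

Rewriting supply in inverse form: P = 63 + 4Q.
Equilibrium: 154 - 3Q = 63 + 4Q, so Q* = 13 and P* = 115.
Producer surplus is the triangle above supply below P*: (1/2)(13)(115 - 63) = (1/2)(13)(52) = 338.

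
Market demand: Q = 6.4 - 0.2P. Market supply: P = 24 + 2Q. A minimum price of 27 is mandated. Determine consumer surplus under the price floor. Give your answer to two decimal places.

Rewriting demand in inverse form: P = 32 - 5Q.
Without the control, 32 - 5Q = 24 + 2Q so Q* = 1.1429 and P* = 26.2857.
At P = 27, buyers demand (32 - 27)/5 = 1 while sellers would supply more, so the quantity traded is 1 at price 27.
CS is the triangle under demand above 27: (1/2)(1)(32 - 27) = 2.5.

2.50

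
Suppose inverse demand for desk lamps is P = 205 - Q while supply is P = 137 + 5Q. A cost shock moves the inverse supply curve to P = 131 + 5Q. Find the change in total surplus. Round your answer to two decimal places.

71.00

Initial equilibrium: Q_0 = 11.3333, P_0 = 193.6667; CS_0 = (1/2)(11.3333)(11.3333) = 64.2222, PS_0 = (1/2)(11.3333)(56.6667) = 321.1111.
New equilibrium: 205 - Q = 131 + 5Q gives Q_1 = 12.3333, P_1 = 192.6667; CS_1 = 76.0556, PS_1 = 380.2778.
Change in total surplus = (76.0556 + 380.2778) - (64.2222 + 321.1111) = 71.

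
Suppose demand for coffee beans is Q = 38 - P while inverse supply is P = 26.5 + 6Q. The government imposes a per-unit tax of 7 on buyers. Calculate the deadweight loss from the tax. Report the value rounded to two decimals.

Rewriting demand in inverse form: P = 38 - Q.
Without the tax, 38 - Q = 26.5 + 6Q so Q* = 1.6429 and P* = 36.3571.
With the tax, buyers' net willingness to pay falls by 7: (38 - 7) - Q = 26.5 + 6Q, so Q_t = 0.6429. Buyers pay P_b = 37.3571; sellers receive P_s = P_b - 7 = 30.3571.
The welfare triangle lost has base Q* - Q_t = 1 and height t = 7, so DWL = (1/2)(1)(7) = 3.5.

3.50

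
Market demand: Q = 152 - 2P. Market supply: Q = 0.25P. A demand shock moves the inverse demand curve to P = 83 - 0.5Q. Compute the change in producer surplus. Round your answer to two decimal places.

109.93

Rewriting demand in inverse form: P = 76 - 0.5Q.
Rewriting supply in inverse form: P = 4Q.
Initial equilibrium: Q_0 = 16.8889, P_0 = 67.5556; CS_0 = (1/2)(16.8889)(8.4444) = 71.3086, PS_0 = (1/2)(16.8889)(67.5556) = 570.4691.
New equilibrium: 83 - 0.5Q = 4Q gives Q_1 = 18.4444, P_1 = 73.7778; CS_1 = 85.0494, PS_1 = 680.3951.
Change in producer surplus = 680.3951 - 570.4691 = 109.9259.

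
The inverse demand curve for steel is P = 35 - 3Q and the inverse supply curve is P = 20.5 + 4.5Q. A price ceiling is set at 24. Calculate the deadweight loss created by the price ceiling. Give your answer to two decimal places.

Without the control, 35 - 3Q = 20.5 + 4.5Q so Q* = 1.9333 and P* = 29.2.
At P = 24, sellers supply (24 - 20.5)/4.5 = 0.7778 while buyers want more, so the quantity traded is 0.7778 at price 24.
The lost-trades triangle has base Q* - 0.7778 = 1.1556 and height equal to the gap between the curves at Q = 0.7778, which is 32.6667 - 24 = 8.6667. DWL = (1/2)(1.1556)(8.6667) = 5.0074.

5.01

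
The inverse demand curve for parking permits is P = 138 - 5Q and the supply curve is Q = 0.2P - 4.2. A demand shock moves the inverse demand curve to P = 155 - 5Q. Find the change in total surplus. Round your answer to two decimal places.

Rewriting supply in inverse form: P = 21 + 5Q.
Initial equilibrium: Q_0 = 11.7, P_0 = 79.5; CS_0 = (1/2)(11.7)(58.5) = 342.225, PS_0 = (1/2)(11.7)(58.5) = 342.225.
New equilibrium: 155 - 5Q = 21 + 5Q gives Q_1 = 13.4, P_1 = 88; CS_1 = 448.9, PS_1 = 448.9.
Change in total surplus = (448.9 + 448.9) - (342.225 + 342.225) = 213.35.

213.35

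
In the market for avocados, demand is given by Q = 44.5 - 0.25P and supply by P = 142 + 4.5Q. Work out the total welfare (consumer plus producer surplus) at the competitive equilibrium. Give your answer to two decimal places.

Rewriting demand in inverse form: P = 178 - 4Q.
Equilibrium: 178 - 4Q = 142 + 4.5Q, so Q* = 4.2353 and P* = 161.0588.
CS = (1/2)(4.2353)(16.9412) = 35.8754 and PS = (1/2)(4.2353)(19.0588) = 40.3599, so total surplus = 76.2353.

76.24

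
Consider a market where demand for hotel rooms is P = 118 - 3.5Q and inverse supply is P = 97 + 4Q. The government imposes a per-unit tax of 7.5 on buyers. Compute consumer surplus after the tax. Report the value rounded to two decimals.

5.67

Pre-tax equilibrium: 118 - 3.5Q = 97 + 4Q gives Q* = 2.8, P* = 108.2.
A tax on buyers shifts demand down by 7.5: (118 - 7.5) - 3.5Q = 97 + 4Q, so Q_t = 1.8. Buyers pay P_b = 111.7; sellers receive P_s = P_b - 7.5 = 104.2.
Consumer surplus is the triangle under demand above P_b: (1/2)(1.8)(118 - 111.7) = 5.67.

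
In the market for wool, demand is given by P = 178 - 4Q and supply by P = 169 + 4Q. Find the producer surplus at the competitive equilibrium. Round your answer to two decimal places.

Equilibrium: 178 - 4Q = 169 + 4Q, so Q* = 1.125 and P* = 173.5.
Producer surplus is the triangle above supply below P*: (1/2)(1.125)(173.5 - 169) = (1/2)(1.125)(4.5) = 2.5312.

2.53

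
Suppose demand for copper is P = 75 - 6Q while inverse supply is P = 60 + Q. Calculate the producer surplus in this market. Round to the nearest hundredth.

2.30

Setting demand equal to supply, 15 = 7Q, so Q* = 2.1429 and P* = 62.1429.
PS is the area between P* and the supply curve from 0 to Q*: (1/2)(2.1429)(2.1429) = 2.2959.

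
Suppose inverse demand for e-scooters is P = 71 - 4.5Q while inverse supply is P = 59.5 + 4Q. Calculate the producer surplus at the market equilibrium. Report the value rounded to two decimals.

3.66

Equilibrium: 71 - 4.5Q = 59.5 + 4Q, so Q* = 1.3529 and P* = 64.9118.
Producer surplus is the triangle above supply below P*: (1/2)(1.3529)(64.9118 - 59.5) = (1/2)(1.3529)(5.4118) = 3.6609.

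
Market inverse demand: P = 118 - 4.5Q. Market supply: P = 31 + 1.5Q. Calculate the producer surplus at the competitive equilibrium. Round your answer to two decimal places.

157.69

Setting demand equal to supply, 87 = 6Q, so Q* = 14.5 and P* = 52.75.
PS is the area between P* and the supply curve from 0 to Q*: (1/2)(14.5)(21.75) = 157.6875.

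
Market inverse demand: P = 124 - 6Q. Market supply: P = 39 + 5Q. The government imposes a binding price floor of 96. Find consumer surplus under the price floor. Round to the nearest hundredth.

Free-market equilibrium: 124 - 6Q = 39 + 5Q gives Q* = 7.7273, P* = 77.6364.
At the floor price 96, quantity demanded is (124 - 96)/6 = 4.6667; demand is the short side, so Q = 4.6667 trades at P = 96.
CS is the triangle under demand above 96: (1/2)(4.6667)(124 - 96) = 65.3333.

65.33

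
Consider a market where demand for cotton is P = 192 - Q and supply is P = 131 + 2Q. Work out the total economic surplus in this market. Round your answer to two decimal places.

Setting demand equal to supply, 61 = 3Q, so Q* = 20.3333 and P* = 171.6667.
Total surplus is the full triangle between the curves from 0 to Q*: (1/2)(20.3333)(192 - 131) = 620.1667.

620.17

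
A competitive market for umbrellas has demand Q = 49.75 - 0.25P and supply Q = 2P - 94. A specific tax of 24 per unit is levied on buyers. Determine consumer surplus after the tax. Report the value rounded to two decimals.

1618.17

Rewriting demand in inverse form: P = 199 - 4Q.
Rewriting supply in inverse form: P = 47 + 0.5Q.
Pre-tax equilibrium: 199 - 4Q = 47 + 0.5Q gives Q* = 33.7778, P* = 63.8889.
A tax on buyers shifts demand down by 24: (199 - 24) - 4Q = 47 + 0.5Q, so Q_t = 28.4444. Buyers pay P_b = 85.2222; sellers receive P_s = P_b - 24 = 61.2222.
Consumer surplus is the triangle under demand above P_b: (1/2)(28.4444)(199 - 85.2222) = 1618.1728.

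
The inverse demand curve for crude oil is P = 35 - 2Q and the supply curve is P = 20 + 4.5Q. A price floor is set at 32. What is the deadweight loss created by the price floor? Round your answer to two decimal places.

Without the control, 35 - 2Q = 20 + 4.5Q so Q* = 2.3077 and P* = 30.3846.
At P = 32, buyers demand (35 - 32)/2 = 1.5 while sellers would supply more, so the quantity traded is 1.5 at price 32.
The lost-trades triangle has base Q* - 1.5 = 0.8077 and height equal to the gap between the curves at Q = 1.5, which is 32 - 26.75 = 5.25. DWL = (1/2)(0.8077)(5.25) = 2.1202.

2.12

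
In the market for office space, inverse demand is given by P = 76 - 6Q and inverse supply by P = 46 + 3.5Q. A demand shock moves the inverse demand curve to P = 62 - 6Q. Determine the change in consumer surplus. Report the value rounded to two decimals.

-21.41

Initial equilibrium: Q_0 = 3.1579, P_0 = 57.0526; CS_0 = (1/2)(3.1579)(18.9474) = 29.9169, PS_0 = (1/2)(3.1579)(11.0526) = 17.4515.
New equilibrium: 62 - 6Q = 46 + 3.5Q gives Q_1 = 1.6842, P_1 = 51.8947; CS_1 = 8.5097, PS_1 = 4.964.
Change in consumer surplus = 8.5097 - 29.9169 = -21.4072.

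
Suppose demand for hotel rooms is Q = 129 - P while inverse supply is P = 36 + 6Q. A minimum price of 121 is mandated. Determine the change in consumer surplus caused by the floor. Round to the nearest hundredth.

Rewriting demand in inverse form: P = 129 - Q.
Without the control, 129 - Q = 36 + 6Q so Q* = 13.2857 and P* = 115.7143.
At P = 121, buyers demand (129 - 121)/1 = 8 while sellers would supply more, so the quantity traded is 8 at price 121.
CS goes from (1/2)(13.2857)(13.2857) = 88.2551 to 32 (computed as (129 - 121)(8) - (1/2)(1)(8)^2), a change of -56.2551.

-56.26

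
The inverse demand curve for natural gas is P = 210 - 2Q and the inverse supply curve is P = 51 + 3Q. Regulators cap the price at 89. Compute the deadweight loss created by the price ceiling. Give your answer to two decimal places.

Free-market equilibrium: 210 - 2Q = 51 + 3Q gives Q* = 31.8, P* = 146.4.
At the ceiling price 89, quantity supplied is (89 - 51)/3 = 12.6667; supply is the short side, so Q = 12.6667 trades at P = 89.
At Q = 12.6667 the demand price is 184.6667 and the supply price is 89. Deadweight loss is the triangle between the curves from 12.6667 to 31.8: (1/2)(184.6667 - 89)(31.8 - 12.6667) = 915.2111.

915.21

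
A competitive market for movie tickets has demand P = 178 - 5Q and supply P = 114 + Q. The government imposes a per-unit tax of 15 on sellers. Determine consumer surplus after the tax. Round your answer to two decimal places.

166.74

Without the tax, 178 - 5Q = 114 + Q so Q* = 10.6667 and P* = 124.6667.
A tax on sellers shifts supply up by 15: 178 - 5Q = 114 + Q + 15, so Q_t = 8.1667. Buyers pay P_b = 137.1667; sellers receive P_s = P_b - 15 = 122.1667.
CS = (1/2)(Q_t)(178 - P_b) = (1/2)(8.1667)(40.8333) = 166.7361.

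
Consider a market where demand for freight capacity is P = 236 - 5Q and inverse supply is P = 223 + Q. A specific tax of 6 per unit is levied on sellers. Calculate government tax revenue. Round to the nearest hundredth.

Without the tax, 236 - 5Q = 223 + Q so Q* = 2.1667 and P* = 225.1667.
A tax on sellers shifts supply up by 6: 236 - 5Q = 223 + Q + 6, so Q_t = 1.1667. Buyers pay P_b = 230.1667; sellers receive P_s = P_b - 6 = 224.1667.
Revenue is the tax times quantity traded: 6 x 1.1667 = 7.

7.00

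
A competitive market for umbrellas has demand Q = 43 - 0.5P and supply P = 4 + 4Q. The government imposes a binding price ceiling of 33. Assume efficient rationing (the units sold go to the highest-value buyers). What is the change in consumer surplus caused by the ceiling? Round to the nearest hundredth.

Rewriting demand in inverse form: P = 86 - 2Q.
Free-market equilibrium: 86 - 2Q = 4 + 4Q gives Q* = 13.6667, P* = 58.6667.
At P = 33, sellers supply (33 - 4)/4 = 7.25 while buyers want more, so the quantity traded is 7.25 at price 33.
CS goes from (1/2)(13.6667)(27.3333) = 186.7778 to 331.6875 (computed as (86 - 33)(7.25) - (1/2)(2)(7.25)^2), a change of 144.9097.

144.91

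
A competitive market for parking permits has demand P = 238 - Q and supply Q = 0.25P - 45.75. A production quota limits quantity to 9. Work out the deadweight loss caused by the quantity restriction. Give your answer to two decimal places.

Rewriting supply in inverse form: P = 183 + 4Q.
Unrestricted equilibrium: Q* = (238 - 183)/(1 + 4) = 11.
At Q = 9 the demand price is 238 - (9) = 229 and the supply price is 183 + 4(9) = 219.
Deadweight loss is the triangle between the curves from 9 to 11: (1/2)(229 - 219)(11 - 9) = 10.

10.00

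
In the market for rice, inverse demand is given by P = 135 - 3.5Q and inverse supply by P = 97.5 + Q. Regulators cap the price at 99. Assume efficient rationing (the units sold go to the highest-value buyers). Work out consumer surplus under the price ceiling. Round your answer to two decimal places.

Free-market equilibrium: 135 - 3.5Q = 97.5 + Q gives Q* = 8.3333, P* = 105.8333.
At P = 99, sellers supply (99 - 97.5)/1 = 1.5 while buyers want more, so the quantity traded is 1.5 at price 99.
The demand price at Q = 1.5 is 129.75. CS is the trapezoid between demand and 99 over [0, 1.5]: (1/2)[(135 - 99) + (129.75 - 99)](1.5) = 50.0625.

50.06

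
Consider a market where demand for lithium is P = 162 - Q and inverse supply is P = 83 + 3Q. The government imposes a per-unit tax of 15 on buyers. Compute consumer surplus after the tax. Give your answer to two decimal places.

128.00

Without the tax, 162 - Q = 83 + 3Q so Q* = 19.75 and P* = 142.25.
With the tax, buyers' net willingness to pay falls by 15: (162 - 15) - Q = 83 + 3Q, so Q_t = 16. Buyers pay P_b = 146; sellers receive P_s = P_b - 15 = 131.
Consumer surplus is the triangle under demand above P_b: (1/2)(16)(162 - 146) = 128.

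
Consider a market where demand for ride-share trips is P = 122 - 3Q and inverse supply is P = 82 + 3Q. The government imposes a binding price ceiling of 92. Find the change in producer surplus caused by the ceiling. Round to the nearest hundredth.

-50.00

Free-market equilibrium: 122 - 3Q = 82 + 3Q gives Q* = 6.6667, P* = 102.
At P = 92, sellers supply (92 - 82)/3 = 3.3333 while buyers want more, so the quantity traded is 3.3333 at price 92.
PS goes from (1/2)(6.6667)(20) = 66.6667 to 16.6667 (computed as (92 - 82)(3.3333) - (1/2)(3)(3.3333)^2), a change of -50.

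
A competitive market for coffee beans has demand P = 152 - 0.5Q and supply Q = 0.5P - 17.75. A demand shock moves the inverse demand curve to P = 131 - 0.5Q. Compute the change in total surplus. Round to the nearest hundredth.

-890.40

Rewriting supply in inverse form: P = 35.5 + 2Q.
Initial equilibrium: Q_0 = 46.6, P_0 = 128.7; CS_0 = (1/2)(46.6)(23.3) = 542.89, PS_0 = (1/2)(46.6)(93.2) = 2171.56.
New equilibrium: 131 - 0.5Q = 35.5 + 2Q gives Q_1 = 38.2, P_1 = 111.9; CS_1 = 364.81, PS_1 = 1459.24.
Change in total surplus = (364.81 + 1459.24) - (542.89 + 2171.56) = -890.4.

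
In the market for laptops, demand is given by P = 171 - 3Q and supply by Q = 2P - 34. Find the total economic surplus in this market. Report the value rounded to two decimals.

3388.00

Rewriting supply in inverse form: P = 17 + 0.5Q.
Equilibrium: 171 - 3Q = 17 + 0.5Q, so Q* = 44 and P* = 39.
CS = (1/2)(44)(132) = 2904 and PS = (1/2)(44)(22) = 484, so total surplus = 3388.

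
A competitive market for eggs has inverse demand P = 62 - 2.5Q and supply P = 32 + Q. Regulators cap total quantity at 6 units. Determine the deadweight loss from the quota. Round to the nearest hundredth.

11.57

Without the quota, 62 - 2.5Q = 32 + Q gives Q* = 8.5714.
At Q = 6 the demand price is 62 - 2.5(6) = 47 and the supply price is 32 + (6) = 38.
Deadweight loss is the triangle between the curves from 6 to 8.5714: (1/2)(47 - 38)(8.5714 - 6) = 11.5714.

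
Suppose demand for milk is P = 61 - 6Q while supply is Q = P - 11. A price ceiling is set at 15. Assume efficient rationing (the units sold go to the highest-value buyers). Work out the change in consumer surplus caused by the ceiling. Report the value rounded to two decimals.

-17.06

Rewriting supply in inverse form: P = 11 + Q.
Free-market equilibrium: 61 - 6Q = 11 + Q gives Q* = 7.1429, P* = 18.1429.
At P = 15, sellers supply (15 - 11)/1 = 4 while buyers want more, so the quantity traded is 4 at price 15.
CS goes from (1/2)(7.1429)(42.8571) = 153.0612 to 136 (computed as (61 - 15)(4) - (1/2)(6)(4)^2), a change of -17.0612.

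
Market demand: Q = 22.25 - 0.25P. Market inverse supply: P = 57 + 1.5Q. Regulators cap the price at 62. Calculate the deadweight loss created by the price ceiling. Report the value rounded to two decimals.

Rewriting demand in inverse form: P = 89 - 4Q.
Free-market equilibrium: 89 - 4Q = 57 + 1.5Q gives Q* = 5.8182, P* = 65.7273.
At P = 62, sellers supply (62 - 57)/1.5 = 3.3333 while buyers want more, so the quantity traded is 3.3333 at price 62.
The lost-trades triangle has base Q* - 3.3333 = 2.4848 and height equal to the gap between the curves at Q = 3.3333, which is 75.6667 - 62 = 13.6667. DWL = (1/2)(2.4848)(13.6667) = 16.9798.

16.98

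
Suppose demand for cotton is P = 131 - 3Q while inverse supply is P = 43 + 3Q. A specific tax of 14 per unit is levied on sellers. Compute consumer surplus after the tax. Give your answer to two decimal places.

228.17

Pre-tax equilibrium: 131 - 3Q = 43 + 3Q gives Q* = 14.6667, P* = 87.
With the tax, sellers need 14 more per unit: 131 - 3Q = 43 + 3Q + 14, so Q_t = 12.3333. Buyers pay P_b = 94; sellers receive P_s = P_b - 14 = 80.
Consumer surplus is the triangle under demand above P_b: (1/2)(12.3333)(131 - 94) = 228.1667.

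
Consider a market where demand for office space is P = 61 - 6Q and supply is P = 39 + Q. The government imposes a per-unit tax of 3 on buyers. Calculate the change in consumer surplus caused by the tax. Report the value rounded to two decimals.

-7.53

Without the tax, 61 - 6Q = 39 + Q so Q* = 3.1429 and P* = 42.1429.
A tax on buyers shifts demand down by 3: (61 - 3) - 6Q = 39 + Q, so Q_t = 2.7143. Buyers pay P_b = 44.7143; sellers receive P_s = P_b - 3 = 41.7143.
Consumers lose the trapezoid between P* and P_b out to Q_t plus the triangle from Q_t to Q*: change in CS = 22.102 - 29.6327 = -7.5306.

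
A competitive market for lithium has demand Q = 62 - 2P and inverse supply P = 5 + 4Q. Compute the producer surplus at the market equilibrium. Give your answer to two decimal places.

66.77

Rewriting demand in inverse form: P = 31 - 0.5Q.
Setting demand equal to supply, 26 = 4.5Q, so Q* = 5.7778 and P* = 28.1111.
PS is the area between P* and the supply curve from 0 to Q*: (1/2)(5.7778)(23.1111) = 66.7654.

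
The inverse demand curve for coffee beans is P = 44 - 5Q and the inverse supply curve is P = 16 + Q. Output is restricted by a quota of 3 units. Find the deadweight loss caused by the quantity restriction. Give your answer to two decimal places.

8.33

Without the quota, 44 - 5Q = 16 + Q gives Q* = 4.6667.
At Q = 3 the demand price is 44 - 5(3) = 29 and the supply price is 16 + (3) = 19.
Deadweight loss is the triangle between the curves from 3 to 4.6667: (1/2)(29 - 19)(4.6667 - 3) = 8.3333.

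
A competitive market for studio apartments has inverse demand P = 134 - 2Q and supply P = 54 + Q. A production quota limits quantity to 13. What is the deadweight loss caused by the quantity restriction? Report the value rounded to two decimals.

Unrestricted equilibrium: Q* = (134 - 54)/(2 + 1) = 26.6667.
At Q = 13 the demand price is 134 - 2(13) = 108 and the supply price is 54 + (13) = 67.
Deadweight loss is the triangle between the curves from 13 to 26.6667: (1/2)(108 - 67)(26.6667 - 13) = 280.1667.

280.17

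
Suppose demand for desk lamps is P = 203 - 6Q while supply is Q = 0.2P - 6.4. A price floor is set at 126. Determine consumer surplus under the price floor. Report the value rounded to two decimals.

Rewriting supply in inverse form: P = 32 + 5Q.
Free-market equilibrium: 203 - 6Q = 32 + 5Q gives Q* = 15.5455, P* = 109.7273.
At P = 126, buyers demand (203 - 126)/6 = 12.8333 while sellers would supply more, so the quantity traded is 12.8333 at price 126.
CS is the triangle under demand above 126: (1/2)(12.8333)(203 - 126) = 494.0833.

494.08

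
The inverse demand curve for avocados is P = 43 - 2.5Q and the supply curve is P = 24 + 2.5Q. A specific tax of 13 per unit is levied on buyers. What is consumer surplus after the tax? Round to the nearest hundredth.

Pre-tax equilibrium: 43 - 2.5Q = 24 + 2.5Q gives Q* = 3.8, P* = 33.5.
A tax on buyers shifts demand down by 13: (43 - 13) - 2.5Q = 24 + 2.5Q, so Q_t = 1.2. Buyers pay P_b = 40; sellers receive P_s = P_b - 13 = 27.
Consumer surplus is the triangle under demand above P_b: (1/2)(1.2)(43 - 40) = 1.8.

1.80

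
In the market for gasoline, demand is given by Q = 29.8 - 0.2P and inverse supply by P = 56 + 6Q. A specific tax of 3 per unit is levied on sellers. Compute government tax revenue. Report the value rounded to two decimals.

24.55

Rewriting demand in inverse form: P = 149 - 5Q.
Without the tax, 149 - 5Q = 56 + 6Q so Q* = 8.4545 and P* = 106.7273.
With the tax, sellers need 3 more per unit: 149 - 5Q = 56 + 6Q + 3, so Q_t = 8.1818. Buyers pay P_b = 108.0909; sellers receive P_s = P_b - 3 = 105.0909.
Revenue is the tax times quantity traded: 3 x 8.1818 = 24.5455.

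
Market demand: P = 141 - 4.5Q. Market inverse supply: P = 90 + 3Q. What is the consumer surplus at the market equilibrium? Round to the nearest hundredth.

Setting demand equal to supply, 51 = 7.5Q, so Q* = 6.8 and P* = 110.4.
Consumer surplus is the triangle under demand above P*: (1/2)(6.8)(141 - 110.4) = (1/2)(6.8)(30.6) = 104.04.

104.04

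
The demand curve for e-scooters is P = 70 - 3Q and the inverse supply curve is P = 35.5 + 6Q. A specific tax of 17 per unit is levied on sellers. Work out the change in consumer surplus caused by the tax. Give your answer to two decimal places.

Pre-tax equilibrium: 70 - 3Q = 35.5 + 6Q gives Q* = 3.8333, P* = 58.5.
A tax on sellers shifts supply up by 17: 70 - 3Q = 35.5 + 6Q + 17, so Q_t = 1.9444. Buyers pay P_b = 64.1667; sellers receive P_s = P_b - 17 = 47.1667.
Consumers lose the trapezoid between P* and P_b out to Q_t plus the triangle from Q_t to Q*: change in CS = 5.6713 - 22.0417 = -16.3704.

-16.37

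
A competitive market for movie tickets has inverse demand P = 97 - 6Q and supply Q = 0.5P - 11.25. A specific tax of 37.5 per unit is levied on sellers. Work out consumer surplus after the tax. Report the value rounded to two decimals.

Rewriting supply in inverse form: P = 22.5 + 2Q.
Pre-tax equilibrium: 97 - 6Q = 22.5 + 2Q gives Q* = 9.3125, P* = 41.125.
A tax on sellers shifts supply up by 37.5: 97 - 6Q = 22.5 + 2Q + 37.5, so Q_t = 4.625. Buyers pay P_b = 69.25; sellers receive P_s = P_b - 37.5 = 31.75.
CS = (1/2)(Q_t)(97 - P_b) = (1/2)(4.625)(27.75) = 64.1719.

64.17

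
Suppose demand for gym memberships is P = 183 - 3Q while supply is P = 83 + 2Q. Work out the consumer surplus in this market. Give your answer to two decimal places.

600.00

Equilibrium: 183 - 3Q = 83 + 2Q, so Q* = 20 and P* = 123.
CS is the area between the demand curve and P* from 0 to Q*: (1/2)(20)(60) = 600.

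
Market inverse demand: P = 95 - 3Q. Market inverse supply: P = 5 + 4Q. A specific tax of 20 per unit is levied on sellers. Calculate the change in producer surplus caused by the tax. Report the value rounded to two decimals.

-130.61

Without the tax, 95 - 3Q = 5 + 4Q so Q* = 12.8571 and P* = 56.4286.
A tax on sellers shifts supply up by 20: 95 - 3Q = 5 + 4Q + 20, so Q_t = 10. Buyers pay P_b = 65; sellers receive P_s = P_b - 20 = 45.
Producers lose the trapezoid between P_s and P* out to Q_t plus the triangle from Q_t to Q*: change in PS = 200 - 330.6122 = -130.6122.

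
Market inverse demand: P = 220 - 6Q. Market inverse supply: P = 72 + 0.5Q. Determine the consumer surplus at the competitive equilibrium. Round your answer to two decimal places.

Set 220 - 6Q = 72 + 0.5Q, which gives 148 = 6.5Q, so Q* = 22.7692 and P* = 220 - 6(22.7692) = 83.3846.
Consumer surplus is the triangle under demand above P*: (1/2)(22.7692)(220 - 83.3846) = (1/2)(22.7692)(136.6154) = 1555.3136.

1555.31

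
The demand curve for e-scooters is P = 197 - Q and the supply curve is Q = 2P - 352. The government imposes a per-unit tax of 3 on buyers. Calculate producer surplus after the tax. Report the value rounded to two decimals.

36.00

Rewriting supply in inverse form: P = 176 + 0.5Q.
Pre-tax equilibrium: 197 - Q = 176 + 0.5Q gives Q* = 14, P* = 183.
A tax on buyers shifts demand down by 3: (197 - 3) - Q = 176 + 0.5Q, so Q_t = 12. Buyers pay P_b = 185; sellers receive P_s = P_b - 3 = 182.
Producer surplus is the triangle above supply below P_s: (1/2)(12)(182 - 176) = 36.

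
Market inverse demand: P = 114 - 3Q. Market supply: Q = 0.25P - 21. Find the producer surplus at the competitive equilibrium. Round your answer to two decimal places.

Rewriting supply in inverse form: P = 84 + 4Q.
Equilibrium: 114 - 3Q = 84 + 4Q, so Q* = 4.2857 and P* = 101.1429.
Producer surplus is the triangle above supply below P*: (1/2)(4.2857)(101.1429 - 84) = (1/2)(4.2857)(17.1429) = 36.7347.

36.73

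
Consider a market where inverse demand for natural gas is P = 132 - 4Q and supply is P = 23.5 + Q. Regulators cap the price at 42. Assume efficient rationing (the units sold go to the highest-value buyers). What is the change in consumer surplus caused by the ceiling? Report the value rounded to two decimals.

Free-market equilibrium: 132 - 4Q = 23.5 + Q gives Q* = 21.7, P* = 45.2.
At P = 42, sellers supply (42 - 23.5)/1 = 18.5 while buyers want more, so the quantity traded is 18.5 at price 42.
CS goes from (1/2)(21.7)(86.8) = 941.78 to 980.5 (computed as (132 - 42)(18.5) - (1/2)(4)(18.5)^2), a change of 38.72.

38.72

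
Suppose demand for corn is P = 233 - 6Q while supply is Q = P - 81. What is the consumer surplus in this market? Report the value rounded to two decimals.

Rewriting supply in inverse form: P = 81 + Q.
Equilibrium: 233 - 6Q = 81 + Q, so Q* = 21.7143 and P* = 102.7143.
The demand choke price is 233, so CS = (1/2)(Q*)(233 - P*) = (1/2)(21.7143)(130.2857) = 1414.5306.

1414.53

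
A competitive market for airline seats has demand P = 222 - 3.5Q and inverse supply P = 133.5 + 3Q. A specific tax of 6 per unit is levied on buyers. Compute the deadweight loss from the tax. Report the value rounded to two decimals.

2.77

Pre-tax equilibrium: 222 - 3.5Q = 133.5 + 3Q gives Q* = 13.6154, P* = 174.3462.
A tax on buyers shifts demand down by 6: (222 - 6) - 3.5Q = 133.5 + 3Q, so Q_t = 12.6923. Buyers pay P_b = 177.5769; sellers receive P_s = P_b - 6 = 171.5769.
Deadweight loss is the triangle between the curves from Q_t to Q*: (1/2)(13.6154 - 12.6923)(6) = 2.7692.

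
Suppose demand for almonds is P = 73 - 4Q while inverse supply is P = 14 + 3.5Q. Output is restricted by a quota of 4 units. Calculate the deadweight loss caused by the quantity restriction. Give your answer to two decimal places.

Without the quota, 73 - 4Q = 14 + 3.5Q gives Q* = 7.8667.
At Q = 4 the demand price is 73 - 4(4) = 57 and the supply price is 14 + 3.5(4) = 28.
Deadweight loss is the triangle between the curves from 4 to 7.8667: (1/2)(57 - 28)(7.8667 - 4) = 56.0667.

56.07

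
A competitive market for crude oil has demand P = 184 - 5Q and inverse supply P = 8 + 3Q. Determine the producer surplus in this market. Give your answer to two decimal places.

726.00

Set 184 - 5Q = 8 + 3Q, which gives 176 = 8Q, so Q* = 22 and P* = 184 - 5(22) = 74.
The supply curve's price intercept is 8, so PS = (1/2)(Q*)(P* - 8) = (1/2)(22)(66) = 726.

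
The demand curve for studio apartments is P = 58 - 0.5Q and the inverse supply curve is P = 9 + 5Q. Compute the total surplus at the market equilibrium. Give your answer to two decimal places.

218.27

Equilibrium: 58 - 0.5Q = 9 + 5Q, so Q* = 8.9091 and P* = 53.5455.
Total surplus is the full triangle between the curves from 0 to Q*: (1/2)(8.9091)(58 - 9) = 218.2727.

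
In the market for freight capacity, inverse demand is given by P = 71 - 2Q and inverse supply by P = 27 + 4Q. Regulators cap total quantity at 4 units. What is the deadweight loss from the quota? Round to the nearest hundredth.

Unrestricted equilibrium: Q* = (71 - 27)/(2 + 4) = 7.3333.
At Q = 4 the demand price is 71 - 2(4) = 63 and the supply price is 27 + 4(4) = 43.
Deadweight loss is the triangle between the curves from 4 to 7.3333: (1/2)(63 - 43)(7.3333 - 4) = 33.3333.

33.33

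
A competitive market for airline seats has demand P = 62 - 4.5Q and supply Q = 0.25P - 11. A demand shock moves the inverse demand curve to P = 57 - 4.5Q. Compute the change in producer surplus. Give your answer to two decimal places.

Rewriting supply in inverse form: P = 44 + 4Q.
Initial equilibrium: Q_0 = 2.1176, P_0 = 52.4706; CS_0 = (1/2)(2.1176)(9.5294) = 10.09, PS_0 = (1/2)(2.1176)(8.4706) = 8.9689.
New equilibrium: 57 - 4.5Q = 44 + 4Q gives Q_1 = 1.5294, P_1 = 50.1176; CS_1 = 5.263, PS_1 = 4.6782.
Change in producer surplus = 4.6782 - 8.9689 = -4.2907.

-4.29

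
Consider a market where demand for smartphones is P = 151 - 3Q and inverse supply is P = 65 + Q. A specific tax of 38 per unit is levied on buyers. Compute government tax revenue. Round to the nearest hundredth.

456.00

Pre-tax equilibrium: 151 - 3Q = 65 + Q gives Q* = 21.5, P* = 86.5.
With the tax, buyers' net willingness to pay falls by 38: (151 - 38) - 3Q = 65 + Q, so Q_t = 12. Buyers pay P_b = 115; sellers receive P_s = P_b - 38 = 77.
Tax revenue = t x Q_t = 38 x 12 = 456.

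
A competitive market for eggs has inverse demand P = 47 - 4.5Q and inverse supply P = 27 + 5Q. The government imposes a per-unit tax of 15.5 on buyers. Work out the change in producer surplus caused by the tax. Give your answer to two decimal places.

-10.52

Without the tax, 47 - 4.5Q = 27 + 5Q so Q* = 2.1053 and P* = 37.5263.
A tax on buyers shifts demand down by 15.5: (47 - 15.5) - 4.5Q = 27 + 5Q, so Q_t = 0.4737. Buyers pay P_b = 44.8684; sellers receive P_s = P_b - 15.5 = 29.3684.
Producers lose the trapezoid between P_s and P* out to Q_t plus the triangle from Q_t to Q*: change in PS = 0.5609 - 11.0803 = -10.5194.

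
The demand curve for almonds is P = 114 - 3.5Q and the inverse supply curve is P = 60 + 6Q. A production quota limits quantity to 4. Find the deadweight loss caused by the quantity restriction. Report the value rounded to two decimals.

Unrestricted equilibrium: Q* = (114 - 60)/(3.5 + 6) = 5.6842.
At Q = 4 the demand price is 114 - 3.5(4) = 100 and the supply price is 60 + 6(4) = 84.
Deadweight loss is the triangle between the curves from 4 to 5.6842: (1/2)(100 - 84)(5.6842 - 4) = 13.4737.

13.47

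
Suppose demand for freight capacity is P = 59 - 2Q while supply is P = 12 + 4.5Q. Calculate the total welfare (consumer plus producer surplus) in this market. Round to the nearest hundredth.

169.92

Setting demand equal to supply, 47 = 6.5Q, so Q* = 7.2308 and P* = 44.5385.
CS = (1/2)(7.2308)(14.4615) = 52.284 and PS = (1/2)(7.2308)(32.5385) = 117.6391, so total surplus = 169.9231.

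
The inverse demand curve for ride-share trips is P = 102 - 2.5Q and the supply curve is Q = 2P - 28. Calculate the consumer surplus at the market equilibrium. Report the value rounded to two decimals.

1075.56

Rewriting supply in inverse form: P = 14 + 0.5Q.
Set 102 - 2.5Q = 14 + 0.5Q, which gives 88 = 3Q, so Q* = 29.3333 and P* = 102 - 2.5(29.3333) = 28.6667.
Consumer surplus is the triangle under demand above P*: (1/2)(29.3333)(102 - 28.6667) = (1/2)(29.3333)(73.3333) = 1075.5556.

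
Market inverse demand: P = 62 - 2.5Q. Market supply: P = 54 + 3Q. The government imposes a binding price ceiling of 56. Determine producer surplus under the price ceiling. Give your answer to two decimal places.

Free-market equilibrium: 62 - 2.5Q = 54 + 3Q gives Q* = 1.4545, P* = 58.3636.
At P = 56, sellers supply (56 - 54)/3 = 0.6667 while buyers want more, so the quantity traded is 0.6667 at price 56.
PS is the triangle above supply below 56: (1/2)(0.6667)(56 - 54) = 0.6667.

0.67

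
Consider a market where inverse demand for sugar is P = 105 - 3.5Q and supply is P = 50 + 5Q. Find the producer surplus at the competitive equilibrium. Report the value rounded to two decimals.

Setting demand equal to supply, 55 = 8.5Q, so Q* = 6.4706 and P* = 82.3529.
PS is the area between P* and the supply curve from 0 to Q*: (1/2)(6.4706)(32.3529) = 104.6713.

104.67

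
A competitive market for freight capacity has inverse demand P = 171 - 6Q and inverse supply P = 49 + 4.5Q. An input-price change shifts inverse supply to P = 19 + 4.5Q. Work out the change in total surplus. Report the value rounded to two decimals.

391.43

Initial equilibrium: Q_0 = 11.619, P_0 = 101.2857; CS_0 = (1/2)(11.619)(69.7143) = 405.0068, PS_0 = (1/2)(11.619)(52.2857) = 303.7551.
New equilibrium: 171 - 6Q = 19 + 4.5Q gives Q_1 = 14.4762, P_1 = 84.1429; CS_1 = 628.6803, PS_1 = 471.5102.
Change in total surplus = (628.6803 + 471.5102) - (405.0068 + 303.7551) = 391.4286.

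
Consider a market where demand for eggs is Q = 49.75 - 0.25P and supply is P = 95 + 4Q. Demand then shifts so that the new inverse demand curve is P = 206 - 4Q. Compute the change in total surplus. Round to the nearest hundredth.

94.06

Rewriting demand in inverse form: P = 199 - 4Q.
Initial equilibrium: Q_0 = 13, P_0 = 147; CS_0 = (1/2)(13)(52) = 338, PS_0 = (1/2)(13)(52) = 338.
New equilibrium: 206 - 4Q = 95 + 4Q gives Q_1 = 13.875, P_1 = 150.5; CS_1 = 385.0312, PS_1 = 385.0312.
Change in total surplus = (385.0312 + 385.0312) - (338 + 338) = 94.0625.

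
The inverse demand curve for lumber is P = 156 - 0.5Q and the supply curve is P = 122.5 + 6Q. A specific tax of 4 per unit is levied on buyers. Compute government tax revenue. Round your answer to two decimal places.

Without the tax, 156 - 0.5Q = 122.5 + 6Q so Q* = 5.1538 and P* = 153.4231.
With the tax, buyers' net willingness to pay falls by 4: (156 - 4) - 0.5Q = 122.5 + 6Q, so Q_t = 4.5385. Buyers pay P_b = 153.7308; sellers receive P_s = P_b - 4 = 149.7308.
Revenue is the tax times quantity traded: 4 x 4.5385 = 18.1538.

18.15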